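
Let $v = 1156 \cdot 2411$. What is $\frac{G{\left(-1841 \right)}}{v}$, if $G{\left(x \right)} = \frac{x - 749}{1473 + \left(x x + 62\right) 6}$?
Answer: $- \frac{35}{765987270954} \approx -4.5693 \cdot 10^{-11}$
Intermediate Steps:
$G{\left(x \right)} = \frac{-749 + x}{1845 + 6 x^{2}}$ ($G{\left(x \right)} = \frac{-749 + x}{1473 + \left(x^{2} + 62\right) 6} = \frac{-749 + x}{1473 + \left(62 + x^{2}\right) 6} = \frac{-749 + x}{1473 + \left(372 + 6 x^{2}\right)} = \frac{-749 + x}{1845 + 6 x^{2}}$)
$v = 2787116$
$\frac{G{\left(-1841 \right)}}{v} = \frac{\frac{1}{3} \frac{1}{615 + 2 \left(-1841\right)^{2}} \left(-749 - 1841\right)}{2787116} = \frac{1}{3} \frac{1}{615 + 2 \cdot 3389281} \left(-2590\right) \frac{1}{2787116} = \frac{1}{3} \frac{1}{615 + 6778562} \left(-2590\right) \frac{1}{2787116} = \frac{1}{3} \cdot \frac{1}{6779177} \left(-2590\right) \frac{1}{2787116} = \left(- \frac{70}{549663}\right) \frac{1}{2787116} = - \frac{35}{765987270954}$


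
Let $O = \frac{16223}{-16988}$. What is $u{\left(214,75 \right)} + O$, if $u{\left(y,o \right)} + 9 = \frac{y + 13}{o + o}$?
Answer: $- \frac{10755487}{1274100} \approx -8.4416$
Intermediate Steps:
$u{\left(y,o \right)} = -9 + \frac{13 + y}{2 o}$ ($u{\left(y,o \right)} = -9 + \frac{y + 13}{o + o} = -9 + \frac{13 + y}{2 o}$)
$O = - \frac{16223}{16988}$ ($O = 16223 \left(- \frac{1}{16988}\right) = - \frac{16223}{16988} \approx -0.95497$)
$u{\left(214,75 \right)} + O = \frac{13 + 214 - 1350}{2 \cdot 75} - \frac{16223}{16988} = \frac{1}{2} \cdot \frac{1}{75} \left(13 + 214 - 1350\right) - \frac{16223}{16988} = \frac{1}{2} \cdot \frac{1}{75} \left(-1123\right) - \frac{16223}{16988} = - \frac{1123}{150} - \frac{16223}{16988} = - \frac{10755487}{1274100}$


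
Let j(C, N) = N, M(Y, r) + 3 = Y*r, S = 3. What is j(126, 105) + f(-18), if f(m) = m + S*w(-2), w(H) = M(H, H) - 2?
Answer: 84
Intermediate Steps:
M(Y, r) = -3 + Y*r
w(H) = -5 + H² (w(H) = (-3 + H*H) - 2 = (-3 + H²) - 2 = -5 + H²)
f(m) = -3 + m (f(m) = m + 3*(-5 + (-2)²) = m + 3*(-5 + 4) = m + 3*(-1) = m - 3 = -3 + m)
j(126, 105) + f(-18) = 105 + (-3 - 18) = 105 - 21 = 84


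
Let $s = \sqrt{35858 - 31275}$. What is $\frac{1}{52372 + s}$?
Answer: $\frac{52372}{2742821801} - \frac{\sqrt{4583}}{2742821801} \approx 1.907 \cdot 10^{-5}$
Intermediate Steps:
$s = \sqrt{4583} \approx 67.698$
$\frac{1}{52372 + s} = \frac{1}{52372 + \sqrt{4583}}$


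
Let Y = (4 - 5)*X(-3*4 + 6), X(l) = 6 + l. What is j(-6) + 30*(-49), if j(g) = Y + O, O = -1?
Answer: -1471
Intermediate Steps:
Y = 0 (Y = (4 - 5)*(6 + (-3*4 + 6)) = -(6 + (-12 + 6)) = -(6 - 6) = -1*0 = 0)
j(g) = -1 (j(g) = 0 - 1 = -1)
j(-6) + 30*(-49) = -1 + 30*(-49) = -1 - 1470 = -1471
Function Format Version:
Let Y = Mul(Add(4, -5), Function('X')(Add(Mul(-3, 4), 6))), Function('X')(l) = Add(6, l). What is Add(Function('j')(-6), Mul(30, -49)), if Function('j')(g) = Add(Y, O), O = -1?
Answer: -1471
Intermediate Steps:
Y = 0 (Y = Mul(Add(4, -5), Add(6, Add(Mul(-3, 4), 6))) = Mul(-1, Add(6, Add(-12, 6))) = Mul(-1, Add(6, -6)) = Mul(-1, 0) = 0)
Function('j')(g) = -1 (Function('j')(g) = Add(0, -1) = -1)
Add(Function('j')(-6), Mul(30, -49)) = Add(-1, Mul(30, -49)) = Add(-1, -1470) = -1471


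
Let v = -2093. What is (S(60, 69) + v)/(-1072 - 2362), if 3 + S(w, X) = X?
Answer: 2027/3434 ≈ 0.59027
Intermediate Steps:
S(w, X) = -3 + X
(S(60, 69) + v)/(-1072 - 2362) = ((-3 + 69) - 2093)/(-1072 - 2362) = (66 - 2093)/(-3434) = -2027*(-1/3434) = 2027/3434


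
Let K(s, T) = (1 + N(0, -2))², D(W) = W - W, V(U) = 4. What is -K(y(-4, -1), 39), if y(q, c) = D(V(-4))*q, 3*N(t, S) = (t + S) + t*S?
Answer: -⅑ ≈ -0.11111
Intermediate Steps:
D(W) = 0
N(t, S) = S/3 + t/3 + S*t/3 (N(t, S) = ((t + S) + t*S)/3 = ((S + t) + S*t)/3 = (S + t + S*t)/3 = S/3 + t/3 + S*t/3)
y(q, c) = 0 (y(q, c) = 0*q = 0)
K(s, T) = ⅑ (K(s, T) = (1 + ((⅓)*(-2) + (⅓)*0 + (⅓)*(-2)*0))² = (1 + (-⅔ + 0 + 0))² = (1 - ⅔)² = (⅓)² = ⅑)
-K(y(-4, -1), 39) = -1*⅑ = -⅑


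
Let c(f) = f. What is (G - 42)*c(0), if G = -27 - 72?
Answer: 0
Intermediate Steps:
G = -99
(G - 42)*c(0) = (-99 - 42)*0 = -141*0 = 0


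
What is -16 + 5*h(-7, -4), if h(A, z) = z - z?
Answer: -16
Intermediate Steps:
h(A, z) = 0
-16 + 5*h(-7, -4) = -16 + 5*0 = -16 + 0 = -16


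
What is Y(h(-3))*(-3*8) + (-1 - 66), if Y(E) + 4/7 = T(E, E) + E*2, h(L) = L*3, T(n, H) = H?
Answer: 4163/7 ≈ 594.71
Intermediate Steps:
h(L) = 3*L
Y(E) = -4/7 + 3*E (Y(E) = -4/7 + (E + E*2) = -4/7 + (E + 2*E) = -4/7 + 3*E)
Y(h(-3))*(-3*8) + (-1 - 66) = (-4/7 + 3*(3*(-3)))*(-3*8) + (-1 - 66) = (-4/7 + 3*(-9))*(-24) - 67 = (-4/7 - 27)*(-24) - 67 = -193/7*(-24) - 67 = 4632/7 - 67 = 4163/7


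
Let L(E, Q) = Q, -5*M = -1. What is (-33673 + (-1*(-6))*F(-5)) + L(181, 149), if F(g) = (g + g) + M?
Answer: -167914/5 ≈ -33583.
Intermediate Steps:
M = ⅕ (M = -⅕*(-1) = ⅕ ≈ 0.20000)
F(g) = ⅕ + 2*g (F(g) = (g + g) + ⅕ = 2*g + ⅕ = ⅕ + 2*g)
(-33673 + (-1*(-6))*F(-5)) + L(181, 149) = (-33673 + (-1*(-6))*(⅕ + 2*(-5))) + 149 = (-33673 + 6*(⅕ - 10)) + 149 = (-33673 + 6*(-49/5)) + 149 = (-33673 - 294/5) + 149 = -168659/5 + 149 = -167914/5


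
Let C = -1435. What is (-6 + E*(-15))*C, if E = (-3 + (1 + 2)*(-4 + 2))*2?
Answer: -378840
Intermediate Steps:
E = -18 (E = (-3 + 3*(-2))*2 = (-3 - 6)*2 = -9*2 = -18)
(-6 + E*(-15))*C = (-6 - 18*(-15))*(-1435) = (-6 + 270)*(-1435) = 264*(-1435) = -378840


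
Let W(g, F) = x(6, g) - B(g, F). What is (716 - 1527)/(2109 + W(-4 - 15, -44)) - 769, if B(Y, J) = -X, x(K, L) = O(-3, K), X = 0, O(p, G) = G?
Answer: -1627246/2115 ≈ -769.38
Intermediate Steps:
x(K, L) = K
B(Y, J) = 0 (B(Y, J) = -1*0 = 0)
W(g, F) = 6 (W(g, F) = 6 - 1*0 = 6 + 0 = 6)
(716 - 1527)/(2109 + W(-4 - 15, -44)) - 769 = (716 - 1527)/(2109 + 6) - 769 = -811/2115 - 769 = -1627246/2115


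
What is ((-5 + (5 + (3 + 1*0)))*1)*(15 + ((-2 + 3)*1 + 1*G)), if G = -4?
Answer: 36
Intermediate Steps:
((-5 + (5 + (3 + 1*0)))*1)*(15 + ((-2 + 3)*1 + 1*G)) = ((-5 + (5 + (3 + 1*0)))*1)*(15 + ((-2 + 3)*1 + 1*(-4))) = ((-5 + (5 + (3 + 0)))*1)*(15 + (1*1 - 4)) = ((-5 + (5 + 3))*1)*(15 + (1 - 4)) = ((-5 + 8)*1)*(15 - 3) = (3*1)*12 = 3*12 = 36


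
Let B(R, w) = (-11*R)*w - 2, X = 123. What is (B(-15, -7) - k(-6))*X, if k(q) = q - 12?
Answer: -140097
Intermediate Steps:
B(R, w) = -2 - 11*R*w (B(R, w) = -11*R*w - 2 = -2 - 11*R*w)
k(q) = -12 + q
(B(-15, -7) - k(-6))*X = ((-2 - 11*(-15)*(-7)) - (-12 - 6))*123 = ((-2 - 1155) - 1*(-18))*123 = (-1157 + 18)*123 = -1139*123 = -140097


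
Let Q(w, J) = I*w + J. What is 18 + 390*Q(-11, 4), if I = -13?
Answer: 57348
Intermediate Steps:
Q(w, J) = J - 13*w (Q(w, J) = -13*w + J = J - 13*w)
18 + 390*Q(-11, 4) = 18 + 390*(4 - 13*(-11)) = 18 + 390*(4 + 143) = 18 + 390*147 = 18 + 57330 = 57348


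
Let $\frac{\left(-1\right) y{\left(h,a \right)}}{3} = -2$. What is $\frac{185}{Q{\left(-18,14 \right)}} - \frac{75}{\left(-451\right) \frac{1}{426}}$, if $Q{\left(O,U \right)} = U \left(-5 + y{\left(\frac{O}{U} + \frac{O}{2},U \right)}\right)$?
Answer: $\frac{530735}{6314} \approx 84.057$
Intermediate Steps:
$y{\left(h,a \right)} = 6$ ($y{\left(h,a \right)} = \left(-3\right) \left(-2\right) = 6$)
$Q{\left(O,U \right)} = U$ ($Q{\left(O,U \right)} = U \left(-5 + 6\right) = U 1 = U$)
$\frac{185}{Q{\left(-18,14 \right)}} - \frac{75}{\left(-451\right) \frac{1}{426}} = \frac{185}{14} - \frac{75}{\left(-451\right) \frac{1}{426}} = 185 \cdot \frac{1}{14} - \frac{75}{\left(-451\right) \frac{1}{426}} = \frac{185}{14} - \frac{75}{- \frac{451}{426}} = \frac{185}{14} - - \frac{31950}{451} = \frac{185}{14} + \frac{31950}{451} = \frac{530735}{6314}$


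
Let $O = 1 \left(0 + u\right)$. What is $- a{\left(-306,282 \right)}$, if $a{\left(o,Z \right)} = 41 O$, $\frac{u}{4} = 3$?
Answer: $-492$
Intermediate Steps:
$u = 12$ ($u = 4 \cdot 3 = 12$)
$O = 12$ ($O = 1 \left(0 + 12\right) = 1 \cdot 12 = 12$)
$a{\left(o,Z \right)} = 492$ ($a{\left(o,Z \right)} = 41 \cdot 12 = 492$)
$- a{\left(-306,282 \right)} = \left(-1\right) 492 = -492$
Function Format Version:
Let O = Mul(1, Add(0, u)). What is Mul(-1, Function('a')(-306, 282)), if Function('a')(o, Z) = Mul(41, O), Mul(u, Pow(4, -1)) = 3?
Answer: -492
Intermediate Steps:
u = 12 (u = Mul(4, 3) = 12)
O = 12 (O = Mul(1, Add(0, 12)) = Mul(1, 12) = 12)
Function('a')(o, Z) = 492 (Function('a')(o, Z) = Mul(41, 12) = 492)
Mul(-1, Function('a')(-306, 282)) = Mul(-1, 492) = -492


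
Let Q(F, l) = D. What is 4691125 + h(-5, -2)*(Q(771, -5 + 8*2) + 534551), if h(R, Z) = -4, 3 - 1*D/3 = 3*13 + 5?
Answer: 2553413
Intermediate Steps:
D = -123 (D = 9 - 3*(3*13 + 5) = 9 - 3*(39 + 5) = 9 - 3*44 = 9 - 132 = -123)
Q(F, l) = -123
4691125 + h(-5, -2)*(Q(771, -5 + 8*2) + 534551) = 4691125 - 4*(-123 + 534551) = 4691125 - 4*534428 = 4691125 - 2137712 = 2553413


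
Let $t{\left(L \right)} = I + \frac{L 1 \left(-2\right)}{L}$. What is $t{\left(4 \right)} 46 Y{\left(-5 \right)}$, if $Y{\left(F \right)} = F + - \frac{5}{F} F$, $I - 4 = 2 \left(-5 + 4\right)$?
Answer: $0$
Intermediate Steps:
$I = 2$ ($I = 4 + 2 \left(-5 + 4\right) = 4 + 2 \left(-1\right) = 4 - 2 = 2$)
$Y{\left(F \right)} = -5 + F$ ($Y{\left(F \right)} = F - 5 = -5 + F$)
$t{\left(L \right)} = 0$ ($t{\left(L \right)} = 2 + \frac{L 1 \left(-2\right)}{L} = 2 + \frac{L \left(-2\right)}{L} = 2 + \frac{\left(-2\right) L}{L} = 2 - 2 = 0$)
$t{\left(4 \right)} 46 Y{\left(-5 \right)} = 0 \cdot 46 \left(-5 - 5\right) = 0 \left(-10\right) = 0$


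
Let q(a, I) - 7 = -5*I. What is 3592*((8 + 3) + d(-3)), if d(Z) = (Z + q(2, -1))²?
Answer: 330464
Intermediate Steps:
q(a, I) = 7 - 5*I
d(Z) = (12 + Z)² (d(Z) = (Z + (7 - 5*(-1)))² = (Z + (7 + 5))² = (Z + 12)² = (12 + Z)²)
3592*((8 + 3) + d(-3)) = 3592*((8 + 3) + (12 - 3)²) = 3592*(11 + 9²) = 3592*(11 + 81) = 3592*92 = 330464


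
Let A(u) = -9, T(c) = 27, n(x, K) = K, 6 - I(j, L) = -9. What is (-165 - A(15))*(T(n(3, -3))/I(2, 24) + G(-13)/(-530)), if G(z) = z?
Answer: -75426/265 ≈ -284.63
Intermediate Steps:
I(j, L) = 15 (I(j, L) = 6 - 1*(-9) = 6 + 9 = 15)
(-165 - A(15))*(T(n(3, -3))/I(2, 24) + G(-13)/(-530)) = (-165 - 1*(-9))*(27/15 - 13/(-530)) = (-165 + 9)*(27*(1/15) - 13*(-1/530)) = -156*(9/5 + 13/530) = -156*967/530 = -75426/265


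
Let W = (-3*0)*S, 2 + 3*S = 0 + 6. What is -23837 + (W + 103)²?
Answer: -13228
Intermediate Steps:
S = 4/3 (S = -⅔ + (0 + 6)/3 = -⅔ + (⅓)*6 = -⅔ + 2 = 4/3 ≈ 1.3333)
W = 0 (W = -3*0*(4/3) = 0*(4/3) = 0)
-23837 + (W + 103)² = -23837 + (0 + 103)² = -23837 + 103² = -23837 + 10609 = -13228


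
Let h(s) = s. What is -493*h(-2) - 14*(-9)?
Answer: 1112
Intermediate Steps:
-493*h(-2) - 14*(-9) = -493*(-2) - 14*(-9) = 986 + 126 = 1112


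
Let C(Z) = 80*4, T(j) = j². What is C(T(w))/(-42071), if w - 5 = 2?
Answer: -320/42071 ≈ -0.0076062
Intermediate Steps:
w = 7 (w = 5 + 2 = 7)
C(Z) = 320
C(T(w))/(-42071) = 320/(-42071) = 320*(-1/42071) = -320/42071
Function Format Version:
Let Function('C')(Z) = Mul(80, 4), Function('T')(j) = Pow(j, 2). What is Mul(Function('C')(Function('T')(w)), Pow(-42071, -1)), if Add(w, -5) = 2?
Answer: Rational(-320, 42071) ≈ -0.0076062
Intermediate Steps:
w = 7 (w = Add(5, 2) = 7)
Function('C')(Z) = 320
Mul(Function('C')(Function('T')(w)), Pow(-42071, -1)) = Mul(320, Pow(-42071, -1)) = Mul(320, Rational(-1, 42071)) = Rational(-320, 42071)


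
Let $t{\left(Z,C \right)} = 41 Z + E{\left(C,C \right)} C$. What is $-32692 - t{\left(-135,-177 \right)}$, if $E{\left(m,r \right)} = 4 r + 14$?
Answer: $-149995$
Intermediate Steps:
$E{\left(m,r \right)} = 14 + 4 r$
$t{\left(Z,C \right)} = 41 Z + C \left(14 + 4 C\right)$ ($t{\left(Z,C \right)} = 41 Z + \left(14 + 4 C\right) C = 41 Z + C \left(14 + 4 C\right)$)
$-32692 - t{\left(-135,-177 \right)} = -32692 - \left(41 \left(-135\right) + 2 \left(-177\right) \left(7 + 2 \left(-177\right)\right)\right) = -32692 - \left(-5535 + 2 \left(-177\right) \left(7 - 354\right)\right) = -32692 - \left(-5535 + 2 \left(-177\right) \left(-347\right)\right) = -32692 - \left(-5535 + 122838\right) = -32692 - 117303 = -149995$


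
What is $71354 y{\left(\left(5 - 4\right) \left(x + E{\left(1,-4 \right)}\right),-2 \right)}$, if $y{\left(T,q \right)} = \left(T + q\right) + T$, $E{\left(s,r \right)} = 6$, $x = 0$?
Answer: $713540$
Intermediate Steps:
$y{\left(T,q \right)} = q + 2 T$
$71354 y{\left(\left(5 - 4\right) \left(x + E{\left(1,-4 \right)}\right),-2 \right)} = 71354 \left(-2 + 2 \left(5 - 4\right) \left(0 + 6\right)\right) = 71354 \left(-2 + 2 \cdot 1 \cdot 6\right) = 71354 \left(-2 + 2 \cdot 6\right) = 71354 \left(-2 + 12\right) = 71354 \cdot 10 = 713540$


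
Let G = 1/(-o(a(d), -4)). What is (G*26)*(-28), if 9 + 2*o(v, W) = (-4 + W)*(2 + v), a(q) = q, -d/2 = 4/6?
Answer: -4368/43 ≈ -101.58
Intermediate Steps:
d = -4/3 (d = -8/6 = -2*⅔ = -4/3 ≈ -1.3333)
o(v, W) = -9/2 + (-4 + W)*(2 + v)/2 (o(v, W) = -9/2 + ((-4 + W)*(2 + v))/2 = -9/2 + (-4 + W)*(2 + v)/2)
G = 6/43 (G = 1/(-(-17/2 - 4 - 2*(-4/3) + (½)*(-4)*(-4/3))) = 1/(-(-17/2 - 4 + 8/3 + 8/3)) = 1/(-1*(-43/6)) = 1/(43/6) = 6/43 ≈ 0.13953)
(G*26)*(-28) = ((6/43)*26)*(-28) = (156/43)*(-28) = -4368/43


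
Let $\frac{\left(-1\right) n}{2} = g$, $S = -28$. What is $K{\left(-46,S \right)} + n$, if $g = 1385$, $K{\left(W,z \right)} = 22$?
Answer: $-2748$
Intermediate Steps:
$n = -2770$ ($n = \left(-2\right) 1385 = -2770$)
$K{\left(-46,S \right)} + n = 22 - 2770 = -2748$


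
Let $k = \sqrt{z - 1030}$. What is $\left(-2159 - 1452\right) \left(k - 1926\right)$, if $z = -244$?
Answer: $6954786 - 25277 i \sqrt{26} \approx 6.9548 \cdot 10^{6} - 1.2889 \cdot 10^{5} i$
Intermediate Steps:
$k = 7 i \sqrt{26}$ ($k = \sqrt{-244 - 1030} = \sqrt{-1274} = 7 i \sqrt{26} \approx 35.693 i$)
$\left(-2159 - 1452\right) \left(k - 1926\right) = \left(-2159 - 1452\right) \left(7 i \sqrt{26} - 1926\right) = - 3611 \left(-1926 + 7 i \sqrt{26}\right) = 6954786 - 25277 i \sqrt{26}$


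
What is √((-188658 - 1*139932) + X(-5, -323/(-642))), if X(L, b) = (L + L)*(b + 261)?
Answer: I*√34127697615/321 ≈ 575.5*I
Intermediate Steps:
X(L, b) = 2*L*(261 + b) (X(L, b) = (2*L)*(261 + b) = 2*L*(261 + b))
√((-188658 - 1*139932) + X(-5, -323/(-642))) = √((-188658 - 1*139932) + 2*(-5)*(261 - 323/(-642))) = √((-188658 - 139932) + 2*(-5)*(261 - 323*(-1/642))) = √(-328590 + 2*(-5)*(261 + 323/642)) = √(-328590 + 2*(-5)*(167885/642)) = √(-328590 - 839425/321) = √(-106316815/321) = I*√34127697615/321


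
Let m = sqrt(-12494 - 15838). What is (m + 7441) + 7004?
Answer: 14445 + 6*I*sqrt(787) ≈ 14445.0 + 168.32*I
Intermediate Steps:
m = 6*I*sqrt(787) (m = sqrt(-28332) = 6*I*sqrt(787) ≈ 168.32*I)
(m + 7441) + 7004 = (6*I*sqrt(787) + 7441) + 7004 = (7441 + 6*I*sqrt(787)) + 7004 = 14445 + 6*I*sqrt(787)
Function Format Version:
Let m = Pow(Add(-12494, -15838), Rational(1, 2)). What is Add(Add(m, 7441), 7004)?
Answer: Add(14445, Mul(6, I, Pow(787, Rational(1, 2)))) ≈ Add(14445., Mul(168.32, I))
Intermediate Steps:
m = Mul(6, I, Pow(787, Rational(1, 2))) (m = Pow(-28332, Rational(1, 2)) = Mul(6, I, Pow(787, Rational(1, 2))) ≈ Mul(168.32, I))
Add(Add(m, 7441), 7004) = Add(Add(Mul(6, I, Pow(787, Rational(1, 2))), 7441), 7004) = Add(Add(7441, Mul(6, I, Pow(787, Rational(1, 2)))), 7004) = Add(14445, Mul(6, I, Pow(787, Rational(1, 2))))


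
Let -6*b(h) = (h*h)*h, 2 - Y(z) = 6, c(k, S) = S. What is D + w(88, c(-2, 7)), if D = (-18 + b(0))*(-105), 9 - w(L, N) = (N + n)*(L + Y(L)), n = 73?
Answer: -4821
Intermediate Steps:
Y(z) = -4 (Y(z) = 2 - 1*6 = 2 - 6 = -4)
b(h) = -h³/6 (b(h) = -h*h*h/6 = -h²*h/6 = -h³/6)
w(L, N) = 9 - (-4 + L)*(73 + N) (w(L, N) = 9 - (N + 73)*(L - 4) = 9 - (73 + N)*(-4 + L) = 9 - (-4 + L)*(73 + N))
D = 1890 (D = (-18 - ⅙*0³)*(-105) = (-18 - ⅙*0)*(-105) = (-18 + 0)*(-105) = -18*(-105) = 1890)
D + w(88, c(-2, 7)) = 1890 + (301 - 73*88 + 4*7 - 1*88*7) = 1890 + (301 - 6424 + 28 - 616) = 1890 - 6711 = -4821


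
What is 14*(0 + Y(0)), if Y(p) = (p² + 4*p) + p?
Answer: 0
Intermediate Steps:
Y(p) = p² + 5*p
14*(0 + Y(0)) = 14*(0 + 0*(5 + 0)) = 14*(0 + 0*5) = 14*(0 + 0) = 14*0 = 0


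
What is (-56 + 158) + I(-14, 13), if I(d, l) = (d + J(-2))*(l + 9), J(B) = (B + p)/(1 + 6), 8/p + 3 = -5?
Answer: -1508/7 ≈ -215.43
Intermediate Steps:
p = -1 (p = 8/(-3 - 5) = 8/(-8) = 8*(-1/8) = -1)
J(B) = -1/7 + B/7 (J(B) = (B - 1)/(1 + 6) = (-1 + B)/7 = (-1 + B)*(1/7) = -1/7 + B/7)
I(d, l) = (9 + l)*(-3/7 + d) (I(d, l) = (d + (-1/7 + (1/7)*(-2)))*(l + 9) = (d + (-1/7 - 2/7))*(9 + l) = (d - 3/7)*(9 + l) = (-3/7 + d)*(9 + l) = (9 + l)*(-3/7 + d))
(-56 + 158) + I(-14, 13) = (-56 + 158) + (-27/7 + 9*(-14) - 3/7*13 - 14*13) = 102 + (-27/7 - 126 - 39/7 - 182) = 102 - 2222/7 = -1508/7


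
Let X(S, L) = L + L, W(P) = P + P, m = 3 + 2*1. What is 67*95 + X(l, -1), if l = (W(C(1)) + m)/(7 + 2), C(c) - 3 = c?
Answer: 6363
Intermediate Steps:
C(c) = 3 + c
m = 5 (m = 3 + 2 = 5)
W(P) = 2*P
l = 13/9 (l = (2*(3 + 1) + 5)/(7 + 2) = (2*4 + 5)/9 = (8 + 5)*(⅑) = 13*(⅑) = 13/9 ≈ 1.4444)
X(S, L) = 2*L
67*95 + X(l, -1) = 67*95 + 2*(-1) = 6365 - 2 = 6363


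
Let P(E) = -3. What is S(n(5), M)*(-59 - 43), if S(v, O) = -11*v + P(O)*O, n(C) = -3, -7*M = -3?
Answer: -22644/7 ≈ -3234.9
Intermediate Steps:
M = 3/7 (M = -1/7*(-3) = 3/7 ≈ 0.42857)
S(v, O) = -11*v - 3*O
S(n(5), M)*(-59 - 43) = (-11*(-3) - 3*3/7)*(-59 - 43) = (33 - 9/7)*(-102) = (222/7)*(-102) = -22644/7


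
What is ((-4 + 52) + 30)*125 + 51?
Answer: 9801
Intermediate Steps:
((-4 + 52) + 30)*125 + 51 = (48 + 30)*125 + 51 = 78*125 + 51 = 9750 + 51 = 9801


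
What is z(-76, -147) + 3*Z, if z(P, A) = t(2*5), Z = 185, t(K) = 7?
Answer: 562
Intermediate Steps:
z(P, A) = 7
z(-76, -147) + 3*Z = 7 + 3*185 = 7 + 555 = 562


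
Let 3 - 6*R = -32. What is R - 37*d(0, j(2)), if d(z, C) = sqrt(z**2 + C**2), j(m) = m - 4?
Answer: -409/6 ≈ -68.167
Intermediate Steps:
j(m) = -4 + m
d(z, C) = sqrt(C**2 + z**2)
R = 35/6 (R = 1/2 - 1/6*(-32) = 1/2 + 16/3 = 35/6 ≈ 5.8333)
R - 37*d(0, j(2)) = 35/6 - 37*sqrt((-4 + 2)**2 + 0**2) = 35/6 - 37*sqrt((-2)**2 + 0) = 35/6 - 37*sqrt(4 + 0) = 35/6 - 37*sqrt(4) = 35/6 - 37*2 = 35/6 - 74 = -409/6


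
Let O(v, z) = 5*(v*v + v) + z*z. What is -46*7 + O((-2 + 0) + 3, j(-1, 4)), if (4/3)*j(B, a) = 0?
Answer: -312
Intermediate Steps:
j(B, a) = 0 (j(B, a) = (¾)*0 = 0)
O(v, z) = z² + 5*v + 5*v² (O(v, z) = 5*(v² + v) + z² = 5*(v + v²) + z² = (5*v + 5*v²) + z² = z² + 5*v + 5*v²)
-46*7 + O((-2 + 0) + 3, j(-1, 4)) = -46*7 + (0² + 5*((-2 + 0) + 3) + 5*((-2 + 0) + 3)²) = -322 + (0 + 5*(-2 + 3) + 5*(-2 + 3)²) = -322 + (0 + 5*1 + 5*1²) = -322 + (0 + 5 + 5*1) = -322 + (0 + 5 + 5) = -322 + 10 = -312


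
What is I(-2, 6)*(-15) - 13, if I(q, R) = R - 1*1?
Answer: -88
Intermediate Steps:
I(q, R) = -1 + R (I(q, R) = R - 1 = -1 + R)
I(-2, 6)*(-15) - 13 = (-1 + 6)*(-15) - 13 = 5*(-15) - 13 = -75 - 13 = -88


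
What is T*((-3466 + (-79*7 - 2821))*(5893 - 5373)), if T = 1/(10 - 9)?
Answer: -3556800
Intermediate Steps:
T = 1 (T = 1/1 = 1)
T*((-3466 + (-79*7 - 2821))*(5893 - 5373)) = 1*((-3466 + (-79*7 - 2821))*(5893 - 5373)) = 1*((-3466 + (-553 - 2821))*520) = 1*((-3466 - 3374)*520) = 1*(-6840*520) = 1*(-3556800) = -3556800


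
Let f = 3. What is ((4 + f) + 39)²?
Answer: 2116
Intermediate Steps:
((4 + f) + 39)² = ((4 + 3) + 39)² = (7 + 39)² = 46² = 2116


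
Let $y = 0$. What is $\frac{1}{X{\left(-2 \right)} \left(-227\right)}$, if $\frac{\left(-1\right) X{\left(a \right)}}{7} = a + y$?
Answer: $- \frac{1}{3178} \approx -0.00031466$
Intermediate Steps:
$X{\left(a \right)} = - 7 a$ ($X{\left(a \right)} = - 7 \left(a + 0\right) = - 7 a$)
$\frac{1}{X{\left(-2 \right)} \left(-227\right)} = \frac{1}{\left(-7\right) \left(-2\right) \left(-227\right)} = \frac{1}{14 \left(-227\right)} = \frac{1}{-3178} = - \frac{1}{3178}$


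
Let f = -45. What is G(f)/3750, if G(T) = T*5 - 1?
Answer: -113/1875 ≈ -0.060267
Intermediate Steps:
G(T) = -1 + 5*T (G(T) = 5*T - 1 = -1 + 5*T)
G(f)/3750 = (-1 + 5*(-45))/3750 = (-1 - 225)*(1/3750) = -226*1/3750 = -113/1875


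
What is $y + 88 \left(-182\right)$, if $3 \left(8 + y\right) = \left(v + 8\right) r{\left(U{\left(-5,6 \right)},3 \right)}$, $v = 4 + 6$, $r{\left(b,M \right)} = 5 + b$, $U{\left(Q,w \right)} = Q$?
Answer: $-16024$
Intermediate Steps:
$v = 10$
$y = -8$ ($y = -8 + \frac{\left(10 + 8\right) \left(5 - 5\right)}{3} = -8 + \frac{18 \cdot 0}{3} = -8 + \frac{1}{3} \cdot 0 = -8 + 0 = -8$)
$y + 88 \left(-182\right) = -8 + 88 \left(-182\right) = -8 - 16016 = -16024$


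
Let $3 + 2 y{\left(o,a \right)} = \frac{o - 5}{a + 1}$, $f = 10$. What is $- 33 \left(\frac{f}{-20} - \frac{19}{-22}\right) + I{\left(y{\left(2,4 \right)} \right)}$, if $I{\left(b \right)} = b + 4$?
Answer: $- \frac{49}{5} \approx -9.8$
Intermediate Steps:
$y{\left(o,a \right)} = - \frac{3}{2} + \frac{-5 + o}{2 \left(1 + a\right)}$ ($y{\left(o,a \right)} = - \frac{3}{2} + \frac{\left(o - 5\right) \frac{1}{a + 1}}{2} = - \frac{3}{2} + \frac{\left(o - 5\right) \frac{1}{1 + a}}{2} = - \frac{3}{2} + \frac{\left(-5 + o\right) \frac{1}{1 + a}}{2} = - \frac{3}{2} + \frac{\frac{1}{1 + a} \left(-5 + o\right)}{2} = - \frac{3}{2} + \frac{-5 + o}{2 \left(1 + a\right)}$)
$I{\left(b \right)} = 4 + b$
$- 33 \left(\frac{f}{-20} - \frac{19}{-22}\right) + I{\left(y{\left(2,4 \right)} \right)} = - 33 \left(\frac{10}{-20} - \frac{19}{-22}\right) + \left(4 + \frac{-8 + 2 - 12}{2 \left(1 + 4\right)}\right) = - 33 \left(10 \left(- \frac{1}{20}\right) - - \frac{19}{22}\right) + \left(4 + \frac{-8 + 2 - 12}{2 \cdot 5}\right) = - 33 \left(- \frac{1}{2} + \frac{19}{22}\right) + \left(4 + \frac{1}{2} \cdot \frac{1}{5} \left(-18\right)\right) = \left(-33\right) \frac{4}{11} + \left(4 - \frac{9}{5}\right) = -12 + \frac{11}{5} = - \frac{49}{5}$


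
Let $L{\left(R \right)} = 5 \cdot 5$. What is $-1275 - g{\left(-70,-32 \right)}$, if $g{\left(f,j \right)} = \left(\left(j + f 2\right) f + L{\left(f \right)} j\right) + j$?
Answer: $-12483$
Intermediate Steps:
$L{\left(R \right)} = 25$
$g{\left(f,j \right)} = 26 j + f \left(j + 2 f\right)$ ($g{\left(f,j \right)} = \left(\left(j + f 2\right) f + 25 j\right) + j = \left(\left(j + 2 f\right) f + 25 j\right) + j = \left(f \left(j + 2 f\right) + 25 j\right) + j = \left(25 j + f \left(j + 2 f\right)\right) + j = 26 j + f \left(j + 2 f\right)$)
$-1275 - g{\left(-70,-32 \right)} = -1275 - \left(2 \left(-70\right)^{2} + 26 \left(-32\right) - -2240\right) = -1275 - \left(2 \cdot 4900 - 832 + 2240\right) = -1275 - \left(9800 - 832 + 2240\right) = -1275 - 11208 = -12483$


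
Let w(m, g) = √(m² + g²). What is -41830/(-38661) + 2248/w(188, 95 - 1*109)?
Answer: 41830/38661 + 1124*√8885/8885 ≈ 13.006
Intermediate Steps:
w(m, g) = √(g² + m²)
-41830/(-38661) + 2248/w(188, 95 - 1*109) = -41830/(-38661) + 2248/(√((95 - 1*109)² + 188²)) = -41830*(-1/38661) + 2248/(√((95 - 109)² + 35344)) = 41830/38661 + 2248/(√((-14)² + 35344)) = 41830/38661 + 2248/(√(196 + 35344)) = 41830/38661 + 2248/(√35540) = 41830/38661 + 2248/((2*√8885)) = 41830/38661 + 2248*(√8885/17770) = 41830/38661 + 1124*√8885/8885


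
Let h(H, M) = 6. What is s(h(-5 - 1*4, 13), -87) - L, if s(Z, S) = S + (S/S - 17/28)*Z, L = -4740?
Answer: 65175/14 ≈ 4655.4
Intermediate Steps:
s(Z, S) = S + 11*Z/28 (s(Z, S) = S + (1 - 17*1/28)*Z = S + (1 - 17/28)*Z = S + 11*Z/28)
s(h(-5 - 1*4, 13), -87) - L = (-87 + (11/28)*6) - 1*(-4740) = (-87 + 33/14) + 4740 = -1185/14 + 4740 = 65175/14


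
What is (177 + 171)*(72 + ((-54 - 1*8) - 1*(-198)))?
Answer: 72384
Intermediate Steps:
(177 + 171)*(72 + ((-54 - 1*8) - 1*(-198))) = 348*(72 + ((-54 - 8) + 198)) = 348*(72 + (-62 + 198)) = 348*(72 + 136) = 348*208 = 72384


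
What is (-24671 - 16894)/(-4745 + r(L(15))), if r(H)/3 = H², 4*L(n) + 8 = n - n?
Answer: 41565/4733 ≈ 8.7820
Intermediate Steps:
L(n) = -2 (L(n) = -2 + (n - n)/4 = -2 + (¼)*0 = -2 + 0 = -2)
r(H) = 3*H²
(-24671 - 16894)/(-4745 + r(L(15))) = (-24671 - 16894)/(-4745 + 3*(-2)²) = -41565/(-4745 + 3*4) = -41565/(-4745 + 12) = -41565/(-4733) = -41565*(-1/4733) = 41565/4733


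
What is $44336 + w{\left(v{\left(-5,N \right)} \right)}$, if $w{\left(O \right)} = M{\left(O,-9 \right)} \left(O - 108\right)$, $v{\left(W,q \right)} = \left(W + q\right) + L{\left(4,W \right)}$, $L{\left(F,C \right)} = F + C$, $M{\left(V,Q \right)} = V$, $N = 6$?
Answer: $44336$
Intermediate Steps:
$L{\left(F,C \right)} = C + F$
$v{\left(W,q \right)} = 4 + q + 2 W$ ($v{\left(W,q \right)} = \left(W + q\right) + \left(W + 4\right) = \left(W + q\right) + \left(4 + W\right) = 4 + q + 2 W$)
$w{\left(O \right)} = O \left(-108 + O\right)$ ($w{\left(O \right)} = O \left(O - 108\right) = O \left(-108 + O\right)$)
$44336 + w{\left(v{\left(-5,N \right)} \right)} = 44336 + \left(4 + 6 + 2 \left(-5\right)\right) \left(-108 + \left(4 + 6 + 2 \left(-5\right)\right)\right) = 44336 + \left(4 + 6 - 10\right) \left(-108 + \left(4 + 6 - 10\right)\right) = 44336 + 0 \left(-108 + 0\right) = 44336 + 0 \left(-108\right) = 44336 + 0 = 44336$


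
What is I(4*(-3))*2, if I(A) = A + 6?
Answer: -12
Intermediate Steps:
I(A) = 6 + A
I(4*(-3))*2 = (6 + 4*(-3))*2 = (6 - 12)*2 = -6*2 = -12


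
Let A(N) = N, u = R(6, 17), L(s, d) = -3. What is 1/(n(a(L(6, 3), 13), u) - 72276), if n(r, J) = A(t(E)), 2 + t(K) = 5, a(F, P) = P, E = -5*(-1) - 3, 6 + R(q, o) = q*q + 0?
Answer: -1/72273 ≈ -1.3836e-5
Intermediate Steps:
R(q, o) = -6 + q² (R(q, o) = -6 + (q*q + 0) = -6 + (q² + 0) = -6 + q²)
E = 2 (E = 5 - 3 = 2)
u = 30 (u = -6 + 6² = -6 + 36 = 30)
t(K) = 3 (t(K) = -2 + 5 = 3)
n(r, J) = 3
1/(n(a(L(6, 3), 13), u) - 72276) = 1/(3 - 72276) = 1/(-72273) = -1/72273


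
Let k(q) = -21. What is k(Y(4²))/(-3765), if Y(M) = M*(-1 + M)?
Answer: 7/1255 ≈ 0.0055777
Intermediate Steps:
k(Y(4²))/(-3765) = -21/(-3765) = -21*(-1/3765) = 7/1255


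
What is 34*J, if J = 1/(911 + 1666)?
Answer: 34/2577 ≈ 0.013194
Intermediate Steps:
J = 1/2577 ≈ 0.00038805
34*J = 34*(1/2577) = 34/2577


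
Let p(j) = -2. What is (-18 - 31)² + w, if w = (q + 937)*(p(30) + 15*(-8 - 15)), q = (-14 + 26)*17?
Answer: -393526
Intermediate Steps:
q = 204 (q = 12*17 = 204)
w = -395927 (w = (204 + 937)*(-2 + 15*(-8 - 15)) = 1141*(-2 + 15*(-23)) = 1141*(-2 - 345) = 1141*(-347) = -395927)
(-18 - 31)² + w = (-18 - 31)² - 395927 = (-49)² - 395927 = 2401 - 395927 = -393526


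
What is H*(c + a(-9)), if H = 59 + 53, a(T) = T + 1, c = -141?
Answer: -16688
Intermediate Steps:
a(T) = 1 + T
H = 112
H*(c + a(-9)) = 112*(-141 + (1 - 9)) = 112*(-141 - 8) = 112*(-149) = -16688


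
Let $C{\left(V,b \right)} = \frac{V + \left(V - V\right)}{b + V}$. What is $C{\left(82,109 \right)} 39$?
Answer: $\frac{3198}{191} \approx 16.743$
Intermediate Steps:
$C{\left(V,b \right)} = \frac{V}{V + b}$ ($C{\left(V,b \right)} = \frac{V + 0}{V + b} = \frac{V}{V + b}$)
$C{\left(82,109 \right)} 39 = \frac{82}{82 + 109} \cdot 39 = \frac{82}{191} \cdot 39 = \frac{3198}{191}$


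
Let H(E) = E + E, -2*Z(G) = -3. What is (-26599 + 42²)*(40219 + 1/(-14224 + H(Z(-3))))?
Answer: -14204487474330/14221 ≈ -9.9884e+8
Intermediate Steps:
Z(G) = 3/2 (Z(G) = -½*(-3) = 3/2)
H(E) = 2*E
(-26599 + 42²)*(40219 + 1/(-14224 + H(Z(-3)))) = (-26599 + 42²)*(40219 + 1/(-14224 + 2*(3/2))) = (-26599 + 1764)*(40219 + 1/(-14224 + 3)) = -24835*(40219 + 1/(-14221)) = -24835*(40219 - 1/14221) = -24835*571954398/14221 = -14204487474330/14221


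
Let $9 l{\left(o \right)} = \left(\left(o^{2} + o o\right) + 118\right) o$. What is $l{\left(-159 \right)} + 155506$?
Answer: $- \frac{2219522}{3} \approx -7.3984 \cdot 10^{5}$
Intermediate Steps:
$l{\left(o \right)} = \frac{o \left(118 + 2 o^{2}\right)}{9}$ ($l{\left(o \right)} = \frac{\left(\left(o^{2} + o o\right) + 118\right) o}{9} = \frac{\left(\left(o^{2} + o^{2}\right) + 118\right) o}{9} = \frac{\left(2 o^{2} + 118\right) o}{9} = \frac{\left(118 + 2 o^{2}\right) o}{9} = \frac{o \left(118 + 2 o^{2}\right)}{9}$)
$l{\left(-159 \right)} + 155506 = \frac{2}{9} \left(-159\right) \left(59 + \left(-159\right)^{2}\right) + 155506 = \frac{2}{9} \left(-159\right) \left(59 + 25281\right) + 155506 = \frac{2}{9} \left(-159\right) 25340 + 155506 = - \frac{2686040}{3} + 155506 = - \frac{2219522}{3}$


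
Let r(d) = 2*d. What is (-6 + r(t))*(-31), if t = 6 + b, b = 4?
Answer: -434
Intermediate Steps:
t = 10 (t = 6 + 4 = 10)
(-6 + r(t))*(-31) = (-6 + 2*10)*(-31) = (-6 + 20)*(-31) = 14*(-31) = -434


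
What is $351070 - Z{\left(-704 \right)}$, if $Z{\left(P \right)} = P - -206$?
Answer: $351568$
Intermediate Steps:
$Z{\left(P \right)} = 206 + P$ ($Z{\left(P \right)} = P + 206 = 206 + P$)
$351070 - Z{\left(-704 \right)} = 351070 - \left(206 - 704\right) = 351070 - -498 = 351070 + 498 = 351568$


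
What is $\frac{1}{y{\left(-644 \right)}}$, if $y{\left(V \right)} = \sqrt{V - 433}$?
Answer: $- \frac{i \sqrt{1077}}{1077} \approx - 0.030471 i$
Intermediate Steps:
$y{\left(V \right)} = \sqrt{-433 + V}$
$\frac{1}{y{\left(-644 \right)}} = \frac{1}{\sqrt{-433 - 644}} = \frac{1}{\sqrt{-1077}} = \frac{1}{i \sqrt{1077}} = - \frac{i \sqrt{1077}}{1077}$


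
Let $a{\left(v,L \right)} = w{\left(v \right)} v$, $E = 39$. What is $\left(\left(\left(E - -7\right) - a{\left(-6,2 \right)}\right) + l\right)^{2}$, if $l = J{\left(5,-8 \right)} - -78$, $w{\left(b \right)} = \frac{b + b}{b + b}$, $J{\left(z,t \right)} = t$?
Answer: $14884$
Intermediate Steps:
$w{\left(b \right)} = 1$ ($w{\left(b \right)} = \frac{2 b}{2 b} = 2 b \frac{1}{2 b} = 1$)
$a{\left(v,L \right)} = v$ ($a{\left(v,L \right)} = 1 v = v$)
$l = 70$ ($l = -8 - -78 = -8 + 78 = 70$)
$\left(\left(\left(E - -7\right) - a{\left(-6,2 \right)}\right) + l\right)^{2} = \left(\left(\left(39 - -7\right) - -6\right) + 70\right)^{2} = \left(\left(\left(39 + 7\right) + 6\right) + 70\right)^{2} = \left(\left(46 + 6\right) + 70\right)^{2} = \left(52 + 70\right)^{2} = 122^{2} = 14884$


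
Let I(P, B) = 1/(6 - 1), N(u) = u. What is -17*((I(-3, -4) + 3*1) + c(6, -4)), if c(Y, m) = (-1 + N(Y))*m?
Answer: 1428/5 ≈ 285.60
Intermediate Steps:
I(P, B) = 1/5
c(Y, m) = m*(-1 + Y) (c(Y, m) = (-1 + Y)*m = m*(-1 + Y))
-17*((I(-3, -4) + 3*1) + c(6, -4)) = -17*((1/5 + 3*1) - 4*(-1 + 6)) = -17*((1/5 + 3) - 4*5) = -17*(16/5 - 20) = -17*(-84/5) = 1428/5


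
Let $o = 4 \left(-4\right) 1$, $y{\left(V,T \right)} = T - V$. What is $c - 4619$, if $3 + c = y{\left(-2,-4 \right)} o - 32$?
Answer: $-4622$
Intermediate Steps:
$o = -16$ ($o = \left(-16\right) 1 = -16$)
$c = -3$ ($c = -3 - \left(32 - \left(-4 - -2\right) \left(-16\right)\right) = -3 - \left(32 - \left(-4 + 2\right) \left(-16\right)\right) = -3 - 0 = -3 + \left(32 - 32\right) = -3 + 0 = -3$)
$c - 4619 = -3 - 4619 = -4622$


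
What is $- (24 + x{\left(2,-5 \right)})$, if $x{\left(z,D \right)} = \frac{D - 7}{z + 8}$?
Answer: $- \frac{114}{5} \approx -22.8$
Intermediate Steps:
$x{\left(z,D \right)} = \frac{-7 + D}{8 + z}$
$- (24 + x{\left(2,-5 \right)}) = - (24 + \frac{-7 - 5}{8 + 2}) = - (24 + \frac{1}{10} \left(-12\right)) = - (24 - \frac{6}{5}) = \left(-1\right) \frac{114}{5} = - \frac{114}{5}$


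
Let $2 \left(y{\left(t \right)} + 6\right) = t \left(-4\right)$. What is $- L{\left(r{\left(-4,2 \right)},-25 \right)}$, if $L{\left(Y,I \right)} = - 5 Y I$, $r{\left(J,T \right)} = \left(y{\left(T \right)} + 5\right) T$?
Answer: $1250$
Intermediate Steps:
$y{\left(t \right)} = -6 - 2 t$ ($y{\left(t \right)} = -6 + \frac{t \left(-4\right)}{2} = -6 + \frac{\left(-4\right) t}{2} = -6 - 2 t$)
$r{\left(J,T \right)} = T \left(-1 - 2 T\right)$ ($r{\left(J,T \right)} = \left(\left(-6 - 2 T\right) + 5\right) T = \left(-1 - 2 T\right) T = T \left(-1 - 2 T\right)$)
$L{\left(Y,I \right)} = - 5 I Y$
$- L{\left(r{\left(-4,2 \right)},-25 \right)} = - \left(-5\right) \left(-25\right) \left(\left(-1\right) 2 \left(1 + 2 \cdot 2\right)\right) = - \left(-5\right) \left(-25\right) \left(\left(-1\right) 2 \left(1 + 4\right)\right) = - \left(-5\right) \left(-25\right) \left(\left(-1\right) 2 \cdot 5\right) = - \left(-5\right) \left(-25\right) \left(-10\right) = \left(-1\right) \left(-1250\right) = 1250$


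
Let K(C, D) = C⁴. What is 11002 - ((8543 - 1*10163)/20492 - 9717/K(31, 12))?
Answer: 52053065115362/4731198083 ≈ 11002.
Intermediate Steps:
11002 - ((8543 - 1*10163)/20492 - 9717/K(31, 12)) = 11002 - ((8543 - 1*10163)/20492 - 9717/(31⁴)) = 11002 - ((8543 - 10163)*(1/20492) - 9717/923521) = 11002 - (-1620*1/20492 - 9717*1/923521) = 11002 - (-405/5123 - 9717/923521) = 11002 - 1*(-423806196/4731198083) = 11002 + 423806196/4731198083 = 52053065115362/4731198083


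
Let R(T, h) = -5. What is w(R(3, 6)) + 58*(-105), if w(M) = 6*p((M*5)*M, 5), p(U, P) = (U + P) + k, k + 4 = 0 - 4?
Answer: -5358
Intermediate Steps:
k = -8 (k = -4 + (0 - 4) = -4 - 4 = -8)
p(U, P) = -8 + P + U (p(U, P) = (U + P) - 8 = (P + U) - 8 = -8 + P + U)
w(M) = -18 + 30*M² (w(M) = 6*(-8 + 5 + (M*5)*M) = 6*(-8 + 5 + (5*M)*M) = 6*(-8 + 5 + 5*M²) = 6*(-3 + 5*M²) = -18 + 30*M²)
w(R(3, 6)) + 58*(-105) = (-18 + 30*(-5)²) + 58*(-105) = (-18 + 30*25) - 6090 = (-18 + 750) - 6090 = 732 - 6090 = -5358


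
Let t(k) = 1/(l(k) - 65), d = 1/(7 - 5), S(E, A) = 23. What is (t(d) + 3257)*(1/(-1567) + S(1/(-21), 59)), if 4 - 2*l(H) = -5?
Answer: 14203183800/189607 ≈ 74909.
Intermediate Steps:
l(H) = 9/2 (l(H) = 2 - ½*(-5) = 2 + 5/2 = 9/2)
d = ½ (d = 1/2 = ½ ≈ 0.50000)
t(k) = -2/121 (t(k) = 1/(9/2 - 65) = 1/(-121/2) = -2/121)
(t(d) + 3257)*(1/(-1567) + S(1/(-21), 59)) = (-2/121 + 3257)*(1/(-1567) + 23) = 394095*(-1/1567 + 23)/121 = (394095/121)*(36040/1567) = 14203183800/189607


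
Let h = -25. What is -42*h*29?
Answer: 30450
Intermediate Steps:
-42*h*29 = -42*(-25)*29 = 1050*29 = 30450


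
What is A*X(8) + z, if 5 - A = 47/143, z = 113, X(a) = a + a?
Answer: 26847/143 ≈ 187.74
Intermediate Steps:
X(a) = 2*a
A = 668/143 (A = 5 - 47/143 = 668/143 ≈ 4.6713)
A*X(8) + z = 668*(2*8)/143 + 113 = (668/143)*16 + 113 = 10688/143 + 113 = 26847/143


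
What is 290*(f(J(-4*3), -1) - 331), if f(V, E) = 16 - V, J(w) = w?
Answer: -87870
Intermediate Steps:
290*(f(J(-4*3), -1) - 331) = 290*((16 - (-4)*3) - 331) = 290*((16 - 1*(-12)) - 331) = 290*((16 + 12) - 331) = 290*(28 - 331) = 290*(-303) = -87870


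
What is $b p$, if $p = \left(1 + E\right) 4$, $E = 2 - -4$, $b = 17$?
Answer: $476$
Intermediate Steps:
$E = 6$ ($E = 2 + 4 = 6$)
$p = 28$ ($p = \left(1 + 6\right) 4 = 7 \cdot 4 = 28$)
$b p = 17 \cdot 28 = 476$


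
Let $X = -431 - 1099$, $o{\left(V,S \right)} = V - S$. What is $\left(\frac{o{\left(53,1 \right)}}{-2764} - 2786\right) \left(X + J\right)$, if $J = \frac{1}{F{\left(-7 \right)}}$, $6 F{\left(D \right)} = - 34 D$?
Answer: $\frac{350504282313}{82229} \approx 4.2625 \cdot 10^{6}$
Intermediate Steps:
$F{\left(D \right)} = - \frac{17 D}{3}$ ($F{\left(D \right)} = \frac{\left(-34\right) D}{6} = - \frac{17 D}{3}$)
$J = \frac{3}{119}$ ($J = \frac{1}{\left(- \frac{17}{3}\right) \left(-7\right)} = \frac{1}{\frac{119}{3}} = \frac{3}{119} \approx 0.02521$)
$X = -1530$ ($X = -431 - 1099 = -1530$)
$\left(\frac{o{\left(53,1 \right)}}{-2764} - 2786\right) \left(X + J\right) = \left(\frac{53 - 1}{-2764} - 2786\right) \left(-1530 + \frac{3}{119}\right) = \left(\left(53 - 1\right) \left(- \frac{1}{2764}\right) - 2786\right) \left(- \frac{182067}{119}\right) = \left(52 \left(- \frac{1}{2764}\right) - 2786\right) \left(- \frac{182067}{119}\right) = \left(- \frac{13}{691} - 2786\right) \left(- \frac{182067}{119}\right) = \left(- \frac{1925139}{691}\right) \left(- \frac{182067}{119}\right) = \frac{350504282313}{82229}$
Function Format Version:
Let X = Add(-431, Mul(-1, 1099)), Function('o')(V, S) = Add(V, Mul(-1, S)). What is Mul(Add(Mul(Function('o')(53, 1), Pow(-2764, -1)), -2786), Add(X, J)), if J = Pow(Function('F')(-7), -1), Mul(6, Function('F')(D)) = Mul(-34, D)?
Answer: Rational(350504282313, 82229) ≈ 4.2625e+6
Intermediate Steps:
Function('F')(D) = Mul(Rational(-17, 3), D) (Function('F')(D) = Mul(Rational(1, 6), Mul(-34, D)) = Mul(Rational(-17, 3), D))
J = Rational(3, 119) (J = Pow(Mul(Rational(-17, 3), -7), -1) = Pow(Rational(119, 3), -1) = Rational(3, 119) ≈ 0.025210)
X = -1530 (X = Add(-431, -1099) = -1530)
Mul(Add(Mul(Function('o')(53, 1), Pow(-2764, -1)), -2786), Add(X, J)) = Mul(Add(Mul(Add(53, Mul(-1, 1)), Pow(-2764, -1)), -2786), Add(-1530, Rational(3, 119))) = Mul(Add(Mul(Add(53, -1), Rational(-1, 2764)), -2786), Rational(-182067, 119)) = Mul(Add(Mul(52, Rational(-1, 2764)), -2786), Rational(-182067, 119)) = Mul(Add(Rational(-13, 691), -2786), Rational(-182067, 119)) = Mul(Rational(-1925139, 691), Rational(-182067, 119)) = Rational(350504282313, 82229)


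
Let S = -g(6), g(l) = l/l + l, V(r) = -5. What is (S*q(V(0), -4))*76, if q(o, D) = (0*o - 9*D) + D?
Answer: -17024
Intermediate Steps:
q(o, D) = -8*D (q(o, D) = (0 - 9*D) + D = -9*D + D = -8*D)
g(l) = 1 + l
S = -7 (S = -(1 + 6) = -1*7 = -7)
(S*q(V(0), -4))*76 = -(-56)*(-4)*76 = -7*32*76 = -224*76 = -17024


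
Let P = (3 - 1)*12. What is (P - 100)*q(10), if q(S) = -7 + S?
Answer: -228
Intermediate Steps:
P = 24 (P = 2*12 = 24)
(P - 100)*q(10) = (24 - 100)*(-7 + 10) = -76*3 = -228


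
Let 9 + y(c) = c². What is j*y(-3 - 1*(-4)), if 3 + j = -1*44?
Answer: 376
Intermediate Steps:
y(c) = -9 + c²
j = -47 (j = -3 - 1*44 = -3 - 44 = -47)
j*y(-3 - 1*(-4)) = -47*(-9 + (-3 - 1*(-4))²) = -47*(-9 + (-3 + 4)²) = -47*(-9 + 1²) = -47*(-9 + 1) = -47*(-8) = 376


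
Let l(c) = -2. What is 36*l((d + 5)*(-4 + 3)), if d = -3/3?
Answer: -72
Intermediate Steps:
d = -1 (d = -3*⅓ = -1)
36*l((d + 5)*(-4 + 3)) = 36*(-2) = -72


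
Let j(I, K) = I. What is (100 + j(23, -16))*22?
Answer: 2706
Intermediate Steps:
(100 + j(23, -16))*22 = (100 + 23)*22 = 123*22 = 2706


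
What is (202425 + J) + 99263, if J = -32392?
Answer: 269296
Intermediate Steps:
(202425 + J) + 99263 = (202425 - 32392) + 99263 = 170033 + 99263 = 269296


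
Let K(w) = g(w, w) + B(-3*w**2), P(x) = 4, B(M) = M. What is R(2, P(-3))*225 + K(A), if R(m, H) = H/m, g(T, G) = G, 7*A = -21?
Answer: 420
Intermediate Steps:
A = -3 (A = (1/7)*(-21) = -3)
K(w) = w - 3*w**2
R(2, P(-3))*225 + K(A) = (4/2)*225 - 3*(1 - 3*(-3)) = (4*(1/2))*225 - 3*(1 + 9) = 2*225 - 3*10 = 450 - 30 = 420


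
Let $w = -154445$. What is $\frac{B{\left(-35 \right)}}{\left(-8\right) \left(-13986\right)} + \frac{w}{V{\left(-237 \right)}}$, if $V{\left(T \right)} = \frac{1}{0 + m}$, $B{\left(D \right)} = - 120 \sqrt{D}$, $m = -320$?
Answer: $49422400 - \frac{5 i \sqrt{35}}{4662} \approx 4.9422 \cdot 10^{7} - 0.006345 i$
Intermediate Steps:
$V{\left(T \right)} = - \frac{1}{320}$ ($V{\left(T \right)} = \frac{1}{0 - 320} = \frac{1}{-320} = - \frac{1}{320}$)
$\frac{B{\left(-35 \right)}}{\left(-8\right) \left(-13986\right)} + \frac{w}{V{\left(-237 \right)}} = \frac{\left(-120\right) \sqrt{-35}}{\left(-8\right) \left(-13986\right)} - \frac{154445}{- \frac{1}{320}} = \frac{\left(-120\right) i \sqrt{35}}{111888} - -49422400 = - 120 i \sqrt{35} \cdot \frac{1}{111888} + 49422400 = - \frac{5 i \sqrt{35}}{4662} + 49422400 = 49422400 - \frac{5 i \sqrt{35}}{4662}$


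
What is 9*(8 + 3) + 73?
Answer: 172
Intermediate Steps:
9*(8 + 3) + 73 = 9*11 + 73 = 99 + 73 = 172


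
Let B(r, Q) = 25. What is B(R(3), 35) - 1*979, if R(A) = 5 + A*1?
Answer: -954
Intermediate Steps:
R(A) = 5 + A
B(R(3), 35) - 1*979 = 25 - 1*979 = 25 - 979 = -954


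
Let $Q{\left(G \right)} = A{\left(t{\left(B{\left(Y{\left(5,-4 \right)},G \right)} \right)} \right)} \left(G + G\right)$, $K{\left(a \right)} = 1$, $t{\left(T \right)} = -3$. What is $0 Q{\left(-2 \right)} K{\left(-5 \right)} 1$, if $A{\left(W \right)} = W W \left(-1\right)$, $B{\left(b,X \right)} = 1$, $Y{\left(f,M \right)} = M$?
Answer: $0$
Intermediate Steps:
$A{\left(W \right)} = - W^{2}$ ($A{\left(W \right)} = W^{2} \left(-1\right) = - W^{2}$)
$Q{\left(G \right)} = - 18 G$ ($Q{\left(G \right)} = - \left(-3\right)^{2} \left(G + G\right) = \left(-1\right) 9 \cdot 2 G = - 9 \cdot 2 G = - 18 G$)
$0 Q{\left(-2 \right)} K{\left(-5 \right)} 1 = 0 \left(\left(-18\right) \left(-2\right)\right) 1 \cdot 1 = 0 \cdot 36 \cdot 1 \cdot 1 = 0 \cdot 1 \cdot 1 = 0 \cdot 1 = 0$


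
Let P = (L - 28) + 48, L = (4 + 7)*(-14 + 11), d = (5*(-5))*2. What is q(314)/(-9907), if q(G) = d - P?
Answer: 37/9907 ≈ 0.0037347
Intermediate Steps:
d = -50 (d = -25*2 = -50)
L = -33 (L = 11*(-3) = -33)
P = -13 (P = (-33 - 28) + 48 = -61 + 48 = -13)
q(G) = -37 (q(G) = -50 - 1*(-13) = -50 + 13 = -37)
q(314)/(-9907) = -37/(-9907) = -37*(-1/9907) = 37/9907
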